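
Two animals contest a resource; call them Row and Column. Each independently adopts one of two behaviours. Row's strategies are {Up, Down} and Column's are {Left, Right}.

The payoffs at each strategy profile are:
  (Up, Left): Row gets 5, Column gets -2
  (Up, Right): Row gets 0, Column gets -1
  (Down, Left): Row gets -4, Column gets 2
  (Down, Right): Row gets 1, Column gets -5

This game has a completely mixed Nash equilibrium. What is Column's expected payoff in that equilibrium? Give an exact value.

-3/2

First find x, the probability Row plays Up, from Column's indifference between Left and Right: −2x + 2(1−x) = −x − 5(1−x), giving x = 7/8.
Since Column is indifferent in equilibrium, Column's expected payoff equals the payoff from either column against (7/8, 1/8). Using Left: −2(7/8) + 2(1/8) = -3/2.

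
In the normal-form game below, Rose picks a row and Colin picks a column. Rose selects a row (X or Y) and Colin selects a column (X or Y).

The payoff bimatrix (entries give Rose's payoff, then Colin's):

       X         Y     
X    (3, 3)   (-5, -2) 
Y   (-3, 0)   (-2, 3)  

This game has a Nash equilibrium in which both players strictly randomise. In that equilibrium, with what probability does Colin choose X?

Let c be the probability that Colin plays X. In a completely mixed equilibrium, Rose must be indifferent between X and Y.
Rose's expected payoff from X is 3c − 5(1−c); from Y it is −3c − 2(1−c).
Setting these equal: 8c − 5 = −c − 2, so c = 1/3.

1/3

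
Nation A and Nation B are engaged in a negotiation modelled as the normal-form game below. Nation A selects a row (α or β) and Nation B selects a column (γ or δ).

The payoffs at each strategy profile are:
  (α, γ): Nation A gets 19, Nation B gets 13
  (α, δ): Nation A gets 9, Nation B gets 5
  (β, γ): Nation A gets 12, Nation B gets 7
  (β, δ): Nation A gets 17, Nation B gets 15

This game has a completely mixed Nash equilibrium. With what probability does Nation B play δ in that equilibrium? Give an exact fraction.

Let c be the probability that Nation B plays γ. In a completely mixed equilibrium, Nation A must be indifferent between α and β.
Nation A's expected payoff from α is 19c + 9(1−c); from β it is 12c + 17(1−c).
Setting these equal: 10c + 9 = −5c + 17, so c = 8/15.
Therefore Nation B plays δ with probability 1 − 8/15 = 7/15.

7/15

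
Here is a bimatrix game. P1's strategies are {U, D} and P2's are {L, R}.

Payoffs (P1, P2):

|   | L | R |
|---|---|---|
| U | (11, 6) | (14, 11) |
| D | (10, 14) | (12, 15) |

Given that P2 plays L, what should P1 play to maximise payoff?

Against L, P1 earns 11 from U and 10 from D.
So U is the best response.

U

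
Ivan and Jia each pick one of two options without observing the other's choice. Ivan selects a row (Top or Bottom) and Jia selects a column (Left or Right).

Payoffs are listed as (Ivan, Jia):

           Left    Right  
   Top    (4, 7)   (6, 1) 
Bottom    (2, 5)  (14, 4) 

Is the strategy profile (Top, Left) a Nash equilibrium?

At (Top, Left), Ivan earns 4; switching to Bottom would give 2, so Ivan has no profitable deviation.
Jia earns 7; switching to Right would give 1, so Jia has no profitable deviation.
Neither player can gain by a unilateral deviation, so this profile is a Nash equilibrium.

Yes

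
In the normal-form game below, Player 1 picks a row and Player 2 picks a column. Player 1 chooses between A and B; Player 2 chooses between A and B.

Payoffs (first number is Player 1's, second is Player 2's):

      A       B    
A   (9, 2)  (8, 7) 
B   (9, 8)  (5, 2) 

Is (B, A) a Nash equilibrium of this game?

At (B, A), Player 1 earns 9; switching to A would give 9, so Player 1 has no profitable deviation.
Player 2 earns 8; switching to B would give 2, so Player 2 has no profitable deviation.
Neither player can gain by a unilateral deviation, so this profile is a Nash equilibrium.

Yes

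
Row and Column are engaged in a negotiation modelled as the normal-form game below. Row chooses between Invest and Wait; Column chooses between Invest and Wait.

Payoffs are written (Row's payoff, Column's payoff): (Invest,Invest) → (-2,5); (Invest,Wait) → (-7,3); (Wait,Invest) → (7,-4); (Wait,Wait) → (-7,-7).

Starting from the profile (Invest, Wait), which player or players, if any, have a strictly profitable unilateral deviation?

Row at (Invest, Wait) earns -7; deviating to Wait yields -7 — not better.
Column earns 3; deviating to Invest yields 5 — a strict improvement.
Only Column has a strictly profitable deviation.

Column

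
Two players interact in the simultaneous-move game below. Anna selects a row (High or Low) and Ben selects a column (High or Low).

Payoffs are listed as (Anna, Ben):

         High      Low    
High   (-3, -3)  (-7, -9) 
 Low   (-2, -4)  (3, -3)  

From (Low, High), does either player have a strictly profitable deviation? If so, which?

Ben

Anna at (Low, High) earns -2; deviating to High yields -3 — not better.
Ben earns -4; deviating to Low yields -3 — a strict improvement.
Only Ben has a strictly profitable deviation.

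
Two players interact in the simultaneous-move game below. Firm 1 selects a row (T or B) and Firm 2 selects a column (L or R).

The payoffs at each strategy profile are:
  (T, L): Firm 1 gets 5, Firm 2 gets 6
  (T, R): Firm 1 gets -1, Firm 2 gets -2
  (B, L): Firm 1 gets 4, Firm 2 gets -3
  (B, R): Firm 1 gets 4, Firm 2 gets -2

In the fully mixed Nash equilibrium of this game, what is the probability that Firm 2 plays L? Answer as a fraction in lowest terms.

Let q be the probability that Firm 2 plays L. In a completely mixed equilibrium, Firm 1 must be indifferent between T and B.
Firm 1's expected payoff from T is 5q − (1−q); from B it is 4q + 4(1−q).
Setting these equal: 6q − 1 = 4, so q = 5/6.

5/6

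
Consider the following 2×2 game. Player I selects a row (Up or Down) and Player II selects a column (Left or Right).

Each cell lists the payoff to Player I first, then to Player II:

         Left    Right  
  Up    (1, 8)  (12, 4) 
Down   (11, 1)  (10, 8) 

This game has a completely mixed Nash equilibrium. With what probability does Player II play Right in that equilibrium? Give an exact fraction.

5/6

Let q be the probability that Player II plays Left. In a completely mixed equilibrium, Player I must be indifferent between Up and Down.
Player I's expected payoff from Up is q + 12(1−q); from Down it is 11q + 10(1−q).
Setting these equal: −11q + 12 = q + 10, so q = 1/6.
Therefore Player II plays Right with probability 1 − 1/6 = 5/6.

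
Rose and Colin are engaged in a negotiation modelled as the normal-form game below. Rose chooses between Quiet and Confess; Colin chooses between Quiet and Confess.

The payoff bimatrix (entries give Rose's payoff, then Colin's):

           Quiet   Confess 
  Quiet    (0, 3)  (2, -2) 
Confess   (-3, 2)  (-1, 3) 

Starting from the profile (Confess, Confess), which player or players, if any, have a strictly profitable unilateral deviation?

Rose at (Confess, Confess) earns -1; deviating to Quiet yields 2 — a strict improvement.
Colin earns 3; deviating to Quiet yields 2 — not better.
Only Rose has a strictly profitable deviation.

Rose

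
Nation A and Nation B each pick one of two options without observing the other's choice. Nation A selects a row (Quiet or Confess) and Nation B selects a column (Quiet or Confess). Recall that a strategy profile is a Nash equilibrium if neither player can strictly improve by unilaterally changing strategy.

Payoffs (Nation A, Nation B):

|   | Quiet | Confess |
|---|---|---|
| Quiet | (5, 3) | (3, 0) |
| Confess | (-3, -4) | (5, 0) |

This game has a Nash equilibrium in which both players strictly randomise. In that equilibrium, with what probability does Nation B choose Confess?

Let q be the probability that Nation B plays Quiet. In a completely mixed equilibrium, Nation A must be indifferent between Quiet and Confess.
Nation A's expected payoff from Quiet is 5q + 3(1−q); from Confess it is −3q + 5(1−q).
Setting these equal: 2q + 3 = −8q + 5, so q = 1/5.
Therefore Nation B plays Confess with probability 1 − 1/5 = 4/5.

4/5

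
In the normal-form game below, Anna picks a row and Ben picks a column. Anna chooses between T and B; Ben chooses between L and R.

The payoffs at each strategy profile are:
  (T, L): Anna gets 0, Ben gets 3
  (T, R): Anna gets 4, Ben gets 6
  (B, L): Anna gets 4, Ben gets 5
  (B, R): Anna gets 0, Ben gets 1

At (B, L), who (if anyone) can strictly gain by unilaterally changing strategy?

Neither

Anna at (B, L) earns 4; deviating to T yields 0 — not better.
Ben earns 5; deviating to R yields 1 — not better.
Neither player can strictly improve; the profile is a Nash equilibrium.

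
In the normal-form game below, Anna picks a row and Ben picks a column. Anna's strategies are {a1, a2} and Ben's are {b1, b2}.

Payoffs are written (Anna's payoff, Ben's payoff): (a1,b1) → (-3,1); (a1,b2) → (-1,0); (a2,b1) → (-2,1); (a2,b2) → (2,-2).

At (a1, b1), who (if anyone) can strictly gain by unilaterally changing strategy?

Anna

Anna at (a1, b1) earns -3; deviating to a2 yields -2 — a strict improvement.
Ben earns 1; deviating to b2 yields 0 — not better.
Only Anna has a strictly profitable deviation.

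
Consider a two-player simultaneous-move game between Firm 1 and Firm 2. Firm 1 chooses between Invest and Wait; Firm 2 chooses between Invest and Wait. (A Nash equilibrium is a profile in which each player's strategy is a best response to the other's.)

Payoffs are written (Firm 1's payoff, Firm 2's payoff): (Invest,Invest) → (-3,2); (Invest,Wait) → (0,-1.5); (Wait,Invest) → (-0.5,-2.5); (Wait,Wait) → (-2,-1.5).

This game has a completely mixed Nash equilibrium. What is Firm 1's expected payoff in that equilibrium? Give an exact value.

First find y, the probability Firm 2 plays Invest, from Firm 1's indifference between Invest and Wait: −3y = −0.5y − 2(1−y), giving y = 4/9.
Since Firm 1 is indifferent in equilibrium, Firm 1's expected payoff equals the payoff from either row against (4/9, 5/9). Using Invest: −3(4/9) = -4/3.

-4/3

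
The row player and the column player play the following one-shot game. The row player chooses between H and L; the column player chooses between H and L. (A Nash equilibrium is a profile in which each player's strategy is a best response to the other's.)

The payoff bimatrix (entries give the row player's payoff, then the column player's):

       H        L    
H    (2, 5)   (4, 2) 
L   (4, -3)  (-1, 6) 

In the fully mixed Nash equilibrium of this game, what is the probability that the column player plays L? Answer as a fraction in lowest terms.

2/7

Let y be the probability that the column player plays H. In a completely mixed equilibrium, the row player must be indifferent between H and L.
The row player's expected payoff from H is 2y + 4(1−y); from L it is 4y − (1−y).
Setting these equal: −2y + 4 = 5y − 1, so y = 5/7.
Therefore the column player plays L with probability 1 − 5/7 = 2/7.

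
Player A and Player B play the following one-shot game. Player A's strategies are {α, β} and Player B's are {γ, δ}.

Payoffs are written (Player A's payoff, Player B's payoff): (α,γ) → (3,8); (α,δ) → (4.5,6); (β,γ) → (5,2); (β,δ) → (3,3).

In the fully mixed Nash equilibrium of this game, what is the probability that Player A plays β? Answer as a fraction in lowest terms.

Let x be the probability that Player A plays α. In a completely mixed equilibrium, Player B must be indifferent between γ and δ.
Player B's expected payoff from γ is 8x + 2(1−x); from δ it is 6x + 3(1−x).
Setting these equal: 6x + 2 = 3x + 3, so x = 1/3.
Therefore Player A plays β with probability 1 − 1/3 = 2/3.

2/3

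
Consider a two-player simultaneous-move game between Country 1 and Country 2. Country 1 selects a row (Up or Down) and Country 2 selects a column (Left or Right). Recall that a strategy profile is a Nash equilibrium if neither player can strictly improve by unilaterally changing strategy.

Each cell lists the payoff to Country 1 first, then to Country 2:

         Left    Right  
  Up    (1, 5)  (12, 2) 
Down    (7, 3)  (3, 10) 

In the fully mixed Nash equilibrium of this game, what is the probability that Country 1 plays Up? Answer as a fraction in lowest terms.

7/10

Let p be the probability that Country 1 plays Up. In a completely mixed equilibrium, Country 2 must be indifferent between Left and Right.
Country 2's expected payoff from Left is 5p + 3(1−p); from Right it is 2p + 10(1−p).
Setting these equal: 2p + 3 = −8p + 10, so p = 7/10.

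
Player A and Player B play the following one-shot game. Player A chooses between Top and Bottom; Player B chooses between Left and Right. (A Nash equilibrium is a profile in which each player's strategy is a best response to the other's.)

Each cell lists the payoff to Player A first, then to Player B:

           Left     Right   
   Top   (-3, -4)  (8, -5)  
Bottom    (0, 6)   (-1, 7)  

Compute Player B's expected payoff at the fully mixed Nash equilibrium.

1

First find p, the probability Player A plays Top, from Player B's indifference between Left and Right: −4p + 6(1−p) = −5p + 7(1−p), giving p = 1/2.
Since Player B is indifferent in equilibrium, Player B's expected payoff equals the payoff from either column against (1/2, 1/2). Using Left: −4(1/2) + 6(1/2) = 1.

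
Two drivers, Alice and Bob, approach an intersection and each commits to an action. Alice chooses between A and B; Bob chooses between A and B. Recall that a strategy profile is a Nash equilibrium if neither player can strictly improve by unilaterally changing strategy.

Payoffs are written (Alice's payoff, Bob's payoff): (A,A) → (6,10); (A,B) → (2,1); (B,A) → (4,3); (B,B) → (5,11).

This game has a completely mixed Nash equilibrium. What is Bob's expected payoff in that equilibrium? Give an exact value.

First find p, the probability Alice plays A, from Bob's indifference between A and B: 10p + 3(1−p) = p + 11(1−p), giving p = 8/17.
Since Bob is indifferent in equilibrium, Bob's expected payoff equals the payoff from either column against (8/17, 9/17). Using A: 10(8/17) + 3(9/17) = 107/17.

107/17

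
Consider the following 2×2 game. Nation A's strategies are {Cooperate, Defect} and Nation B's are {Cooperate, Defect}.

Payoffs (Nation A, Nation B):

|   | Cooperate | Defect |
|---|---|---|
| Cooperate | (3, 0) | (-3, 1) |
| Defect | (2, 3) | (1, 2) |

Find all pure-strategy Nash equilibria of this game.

none

(Cooperate, Cooperate): Nation B prefers Defect (1 > 0) — not an equilibrium.
(Cooperate, Defect): Nation A prefers Defect (1 > -3) — not an equilibrium.
(Defect, Cooperate): Nation A prefers Cooperate (3 > 2) — not an equilibrium.
(Defect, Defect): Nation B prefers Cooperate (3 > 2) — not an equilibrium.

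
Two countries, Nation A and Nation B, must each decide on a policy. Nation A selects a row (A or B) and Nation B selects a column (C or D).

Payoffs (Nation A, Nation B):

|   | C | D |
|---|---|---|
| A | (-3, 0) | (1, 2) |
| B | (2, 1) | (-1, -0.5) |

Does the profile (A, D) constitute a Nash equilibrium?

Yes

At (A, D), Nation A earns 1; switching to B would give -1, so Nation A has no profitable deviation.
Nation B earns 2; switching to C would give 0, so Nation B has no profitable deviation.
Neither player can gain by a unilateral deviation, so this profile is a Nash equilibrium.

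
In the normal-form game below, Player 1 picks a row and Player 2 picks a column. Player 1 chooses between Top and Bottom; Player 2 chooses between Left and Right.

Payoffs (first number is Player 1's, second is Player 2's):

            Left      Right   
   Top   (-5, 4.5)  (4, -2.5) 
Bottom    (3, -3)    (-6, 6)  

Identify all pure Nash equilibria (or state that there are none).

none

(Top, Left): Player 1 prefers Bottom (3 > -5) — not an equilibrium.
(Top, Right): Player 2 prefers Left (4.5 > -2.5) — not an equilibrium.
(Bottom, Left): Player 2 prefers Right (6 > -3) — not an equilibrium.
(Bottom, Right): Player 1 prefers Top (4 > -6) — not an equilibrium.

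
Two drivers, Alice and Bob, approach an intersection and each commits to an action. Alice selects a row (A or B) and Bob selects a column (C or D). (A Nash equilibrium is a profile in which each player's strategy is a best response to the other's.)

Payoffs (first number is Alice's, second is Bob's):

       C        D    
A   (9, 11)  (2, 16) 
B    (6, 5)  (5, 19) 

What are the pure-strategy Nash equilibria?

(B, D)

(A, C): Bob prefers D (16 > 11) — not an equilibrium.
(A, D): Alice prefers B (5 > 2) — not an equilibrium.
(B, C): Alice prefers A (9 > 6); Bob prefers D (19 > 5) — not an equilibrium.
(B, D): Alice gets 5 ≥ 2 from A, and Bob gets 19 ≥ 5 from C — Nash equilibrium.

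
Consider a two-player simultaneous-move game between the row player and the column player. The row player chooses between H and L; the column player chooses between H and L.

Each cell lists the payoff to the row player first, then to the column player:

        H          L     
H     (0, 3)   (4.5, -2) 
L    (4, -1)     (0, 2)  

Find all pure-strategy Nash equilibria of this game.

none

(H, H): the row player prefers L (4 > 0) — not an equilibrium.
(H, L): the column player prefers H (3 > -2) — not an equilibrium.
(L, H): the column player prefers L (2 > -1) — not an equilibrium.
(L, L): the row player prefers H (4.5 > 0) — not an equilibrium.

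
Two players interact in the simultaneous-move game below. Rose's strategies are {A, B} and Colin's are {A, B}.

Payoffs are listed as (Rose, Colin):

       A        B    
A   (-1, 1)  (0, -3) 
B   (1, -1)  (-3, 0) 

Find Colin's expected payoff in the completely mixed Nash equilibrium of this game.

First find x, the probability Rose plays A, from Colin's indifference between A and B: x − (1−x) = −3x, giving x = 1/5.
Since Colin is indifferent in equilibrium, Colin's expected payoff equals the payoff from either column against (1/5, 4/5). Using A: (1/5) − (4/5) = -3/5.

-3/5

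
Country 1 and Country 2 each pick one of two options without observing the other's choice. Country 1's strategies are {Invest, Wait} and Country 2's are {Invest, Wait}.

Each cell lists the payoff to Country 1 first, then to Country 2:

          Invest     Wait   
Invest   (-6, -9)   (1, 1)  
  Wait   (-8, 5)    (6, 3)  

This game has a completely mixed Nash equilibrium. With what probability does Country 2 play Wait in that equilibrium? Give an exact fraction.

2/7

Let y be the probability that Country 2 plays Invest. In a completely mixed equilibrium, Country 1 must be indifferent between Invest and Wait.
Country 1's expected payoff from Invest is −6y + (1−y); from Wait it is −8y + 6(1−y).
Setting these equal: −7y + 1 = −14y + 6, so y = 5/7.
Therefore Country 2 plays Wait with probability 1 − 5/7 = 2/7.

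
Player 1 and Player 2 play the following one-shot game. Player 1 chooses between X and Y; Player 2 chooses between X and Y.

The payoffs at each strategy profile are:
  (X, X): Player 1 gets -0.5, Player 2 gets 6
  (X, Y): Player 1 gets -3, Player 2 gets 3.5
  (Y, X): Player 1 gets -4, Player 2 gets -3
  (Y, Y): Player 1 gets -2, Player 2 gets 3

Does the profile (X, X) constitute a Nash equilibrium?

At (X, X), Player 1 earns -0.5; switching to Y would give -4, so Player 1 has no profitable deviation.
Player 2 earns 6; switching to Y would give 3.5, so Player 2 has no profitable deviation.
Neither player can gain by a unilateral deviation, so this profile is a Nash equilibrium.

Yes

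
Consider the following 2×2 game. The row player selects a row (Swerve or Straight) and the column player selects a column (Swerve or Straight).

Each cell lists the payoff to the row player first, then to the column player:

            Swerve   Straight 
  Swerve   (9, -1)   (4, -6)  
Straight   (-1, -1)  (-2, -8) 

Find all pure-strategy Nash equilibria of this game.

(Swerve, Swerve)

(Swerve, Swerve): the row player gets 9 ≥ -1 from Straight, and the column player gets -1 ≥ -6 from Straight — Nash equilibrium.
(Swerve, Straight): the column player prefers Swerve (-1 > -6) — not an equilibrium.
(Straight, Swerve): the row player prefers Swerve (9 > -1) — not an equilibrium.
(Straight, Straight): the row player prefers Swerve (4 > -2); the column player prefers Swerve (-1 > -8) — not an equilibrium.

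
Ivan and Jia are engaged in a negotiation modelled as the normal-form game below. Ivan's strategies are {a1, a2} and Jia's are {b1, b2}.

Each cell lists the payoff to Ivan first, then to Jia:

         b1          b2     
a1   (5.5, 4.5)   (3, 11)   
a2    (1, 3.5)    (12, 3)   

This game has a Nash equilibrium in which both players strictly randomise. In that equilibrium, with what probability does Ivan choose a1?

Let x be the probability that Ivan plays a1. In a completely mixed equilibrium, Jia must be indifferent between b1 and b2.
Jia's expected payoff from b1 is 4.5x + 3.5(1−x); from b2 it is 11x + 3(1−x).
Setting these equal: x + 3.5 = 8x + 3, so x = 1/14.

1/14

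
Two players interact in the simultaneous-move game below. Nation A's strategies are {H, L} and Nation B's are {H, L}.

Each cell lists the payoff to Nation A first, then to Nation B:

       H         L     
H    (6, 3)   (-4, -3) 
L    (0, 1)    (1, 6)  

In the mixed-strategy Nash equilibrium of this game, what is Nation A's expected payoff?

6/11

First find y, the probability Nation B plays H, from Nation A's indifference between H and L: 6y − 4(1−y) = (1−y), giving y = 5/11.
Since Nation A is indifferent in equilibrium, Nation A's expected payoff equals the payoff from either row against (5/11, 6/11). Using H: 6(5/11) − 4(6/11) = 6/11.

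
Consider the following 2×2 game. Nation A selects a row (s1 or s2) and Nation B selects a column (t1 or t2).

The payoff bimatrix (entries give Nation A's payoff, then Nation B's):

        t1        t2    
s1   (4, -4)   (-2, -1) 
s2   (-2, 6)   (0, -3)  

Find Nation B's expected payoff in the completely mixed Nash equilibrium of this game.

First find p, the probability Nation A plays s1, from Nation B's indifference between t1 and t2: −4p + 6(1−p) = −p − 3(1−p), giving p = 3/4.
Since Nation B is indifferent in equilibrium, Nation B's expected payoff equals the payoff from either column against (3/4, 1/4). Using t1: −4(3/4) + 6(1/4) = -3/2.

-3/2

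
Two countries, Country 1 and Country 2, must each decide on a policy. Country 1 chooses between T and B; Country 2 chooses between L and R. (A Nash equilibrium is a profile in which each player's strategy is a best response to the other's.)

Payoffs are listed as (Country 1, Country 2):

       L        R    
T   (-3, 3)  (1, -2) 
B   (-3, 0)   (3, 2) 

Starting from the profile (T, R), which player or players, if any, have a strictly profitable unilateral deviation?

Both

Country 1 at (T, R) earns 1; deviating to B yields 3 — a strict improvement.
Country 2 earns -2; deviating to L yields 3 — a strict improvement.
Both Country 1 and Country 2 have strictly profitable deviations.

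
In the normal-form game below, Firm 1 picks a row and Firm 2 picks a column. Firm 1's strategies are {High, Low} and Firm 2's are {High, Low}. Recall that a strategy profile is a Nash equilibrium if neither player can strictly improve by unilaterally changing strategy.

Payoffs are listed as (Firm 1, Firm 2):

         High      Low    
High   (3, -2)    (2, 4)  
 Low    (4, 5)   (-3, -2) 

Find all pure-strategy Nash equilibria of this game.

(High, High): Firm 1 prefers Low (4 > 3); Firm 2 prefers Low (4 > -2) — not an equilibrium.
(High, Low): Firm 1 gets 2 ≥ -3 from Low, and Firm 2 gets 4 ≥ -2 from High — Nash equilibrium.
(Low, High): Firm 1 gets 4 ≥ 3 from High, and Firm 2 gets 5 ≥ -2 from Low — Nash equilibrium.
(Low, Low): Firm 1 prefers High (2 > -3); Firm 2 prefers High (5 > -2) — not an equilibrium.

(High, Low) and (Low, High)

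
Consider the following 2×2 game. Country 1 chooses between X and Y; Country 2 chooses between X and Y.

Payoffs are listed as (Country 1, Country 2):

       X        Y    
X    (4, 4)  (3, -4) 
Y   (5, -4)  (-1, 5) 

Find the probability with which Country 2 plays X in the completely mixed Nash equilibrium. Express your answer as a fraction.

Let c be the probability that Country 2 plays X. In a completely mixed equilibrium, Country 1 must be indifferent between X and Y.
Country 1's expected payoff from X is 4c + 3(1−c); from Y it is 5c − (1−c).
Setting these equal: c + 3 = 6c − 1, so c = 4/5.

4/5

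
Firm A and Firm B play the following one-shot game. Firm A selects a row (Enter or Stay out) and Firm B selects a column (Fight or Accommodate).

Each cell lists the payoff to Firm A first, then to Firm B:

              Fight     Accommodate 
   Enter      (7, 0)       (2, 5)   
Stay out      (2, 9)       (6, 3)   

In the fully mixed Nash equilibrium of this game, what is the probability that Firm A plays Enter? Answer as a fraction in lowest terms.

Let r be the probability that Firm A plays Enter. In a completely mixed equilibrium, Firm B must be indifferent between Fight and Accommodate.
Firm B's expected payoff from Fight is 9(1−r); from Accommodate it is 5r + 3(1−r).
Setting these equal: −9r + 9 = 2r + 3, so r = 6/11.

6/11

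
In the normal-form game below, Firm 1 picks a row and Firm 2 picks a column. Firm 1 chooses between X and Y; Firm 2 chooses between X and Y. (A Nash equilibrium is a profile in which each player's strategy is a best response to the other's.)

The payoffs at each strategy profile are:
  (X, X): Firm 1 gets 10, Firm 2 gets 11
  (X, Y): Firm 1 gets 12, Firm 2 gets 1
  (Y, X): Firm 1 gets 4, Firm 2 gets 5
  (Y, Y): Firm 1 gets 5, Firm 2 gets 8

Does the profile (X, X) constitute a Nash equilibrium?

At (X, X), Firm 1 earns 10; switching to Y would give 4, so Firm 1 has no profitable deviation.
Firm 2 earns 11; switching to Y would give 1, so Firm 2 has no profitable deviation.
Neither player can gain by a unilateral deviation, so this profile is a Nash equilibrium.

Yes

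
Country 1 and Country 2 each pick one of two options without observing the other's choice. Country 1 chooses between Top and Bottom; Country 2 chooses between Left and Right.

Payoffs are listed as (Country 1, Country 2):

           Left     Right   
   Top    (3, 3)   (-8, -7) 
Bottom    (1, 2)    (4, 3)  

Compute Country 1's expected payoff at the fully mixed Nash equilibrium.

First find q, the probability Country 2 plays Left, from Country 1's indifference between Top and Bottom: 3q − 8(1−q) = q + 4(1−q), giving q = 6/7.
Since Country 1 is indifferent in equilibrium, Country 1's expected payoff equals the payoff from either row against (6/7, 1/7). Using Top: 3(6/7) − 8(1/7) = 10/7.

10/7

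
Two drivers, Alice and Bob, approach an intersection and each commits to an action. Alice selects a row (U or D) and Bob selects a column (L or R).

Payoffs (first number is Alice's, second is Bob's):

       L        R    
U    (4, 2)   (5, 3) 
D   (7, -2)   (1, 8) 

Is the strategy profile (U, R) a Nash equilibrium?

At (U, R), Alice earns 5; switching to D would give 1, so Alice has no profitable deviation.
Bob earns 3; switching to L would give 2, so Bob has no profitable deviation.
Neither player can gain by a unilateral deviation, so this profile is a Nash equilibrium.

Yes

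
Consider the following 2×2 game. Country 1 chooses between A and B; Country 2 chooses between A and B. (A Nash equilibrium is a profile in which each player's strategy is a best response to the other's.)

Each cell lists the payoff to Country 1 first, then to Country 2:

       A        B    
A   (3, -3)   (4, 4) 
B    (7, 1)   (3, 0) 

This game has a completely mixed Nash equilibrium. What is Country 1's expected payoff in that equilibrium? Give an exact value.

19/5

First find y, the probability Country 2 plays A, from Country 1's indifference between A and B: 3y + 4(1−y) = 7y + 3(1−y), giving y = 1/5.
Since Country 1 is indifferent in equilibrium, Country 1's expected payoff equals the payoff from either row against (1/5, 4/5). Using A: 3(1/5) + 4(4/5) = 19/5.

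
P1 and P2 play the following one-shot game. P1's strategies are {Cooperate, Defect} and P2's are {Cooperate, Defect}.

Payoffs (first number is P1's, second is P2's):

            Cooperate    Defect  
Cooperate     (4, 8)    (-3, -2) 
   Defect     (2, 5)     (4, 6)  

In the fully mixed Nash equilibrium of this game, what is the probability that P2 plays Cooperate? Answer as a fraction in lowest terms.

Let q be the probability that P2 plays Cooperate. In a completely mixed equilibrium, P1 must be indifferent between Cooperate and Defect.
P1's expected payoff from Cooperate is 4q − 3(1−q); from Defect it is 2q + 4(1−q).
Setting these equal: 7q − 3 = −2q + 4, so q = 7/9.

7/9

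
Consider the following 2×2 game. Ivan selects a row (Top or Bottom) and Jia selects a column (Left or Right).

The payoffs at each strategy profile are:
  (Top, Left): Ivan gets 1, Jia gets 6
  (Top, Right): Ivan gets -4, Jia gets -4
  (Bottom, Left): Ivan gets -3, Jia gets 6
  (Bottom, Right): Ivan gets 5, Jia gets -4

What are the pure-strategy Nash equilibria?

(Top, Left)

(Top, Left): Ivan gets 1 ≥ -3 from Bottom, and Jia gets 6 ≥ -4 from Right — Nash equilibrium.
(Top, Right): Ivan prefers Bottom (5 > -4); Jia prefers Left (6 > -4) — not an equilibrium.
(Bottom, Left): Ivan prefers Top (1 > -3) — not an equilibrium.
(Bottom, Right): Jia prefers Left (6 > -4) — not an equilibrium.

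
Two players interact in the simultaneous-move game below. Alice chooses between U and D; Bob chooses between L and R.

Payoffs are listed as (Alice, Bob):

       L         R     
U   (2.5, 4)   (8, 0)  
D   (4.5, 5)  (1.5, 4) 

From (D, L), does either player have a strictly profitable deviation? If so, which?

Alice at (D, L) earns 4.5; deviating to U yields 2.5 — not better.
Bob earns 5; deviating to R yields 4 — not better.
Neither player can strictly improve; the profile is a Nash equilibrium.

Neither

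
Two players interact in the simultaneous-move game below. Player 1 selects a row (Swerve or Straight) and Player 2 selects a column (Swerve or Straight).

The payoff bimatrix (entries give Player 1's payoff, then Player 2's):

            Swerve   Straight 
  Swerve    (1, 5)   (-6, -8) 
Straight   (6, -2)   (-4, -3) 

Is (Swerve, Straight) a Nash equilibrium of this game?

No

At (Swerve, Straight), Player 1 earns -6; switching to Straight would give -4, so Player 1 would deviate.
Player 2 earns -8; switching to Swerve would give 5, so Player 2 would deviate.
Since at least one player can profitably deviate, this is not a Nash equilibrium.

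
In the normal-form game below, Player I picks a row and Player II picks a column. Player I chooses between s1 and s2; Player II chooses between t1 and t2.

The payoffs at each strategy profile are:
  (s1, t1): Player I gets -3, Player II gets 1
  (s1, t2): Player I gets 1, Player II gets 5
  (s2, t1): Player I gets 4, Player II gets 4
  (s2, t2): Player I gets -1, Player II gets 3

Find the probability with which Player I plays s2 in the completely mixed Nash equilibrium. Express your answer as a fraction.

Let p be the probability that Player I plays s1. In a completely mixed equilibrium, Player II must be indifferent between t1 and t2.
Player II's expected payoff from t1 is p + 4(1−p); from t2 it is 5p + 3(1−p).
Setting these equal: −3p + 4 = 2p + 3, so p = 1/5.
Therefore Player I plays s2 with probability 1 − 1/5 = 4/5.

4/5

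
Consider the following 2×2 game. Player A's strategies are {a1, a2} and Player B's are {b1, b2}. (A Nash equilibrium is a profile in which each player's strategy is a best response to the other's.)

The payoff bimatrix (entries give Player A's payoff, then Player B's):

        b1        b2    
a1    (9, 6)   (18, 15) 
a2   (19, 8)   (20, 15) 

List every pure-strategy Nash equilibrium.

(a2, b2)

(a1, b1): Player A prefers a2 (19 > 9); Player B prefers b2 (15 > 6) — not an equilibrium.
(a1, b2): Player A prefers a2 (20 > 18) — not an equilibrium.
(a2, b1): Player B prefers b2 (15 > 8) — not an equilibrium.
(a2, b2): Player A gets 20 ≥ 18 from a1, and Player B gets 15 ≥ 8 from b1 — Nash equilibrium.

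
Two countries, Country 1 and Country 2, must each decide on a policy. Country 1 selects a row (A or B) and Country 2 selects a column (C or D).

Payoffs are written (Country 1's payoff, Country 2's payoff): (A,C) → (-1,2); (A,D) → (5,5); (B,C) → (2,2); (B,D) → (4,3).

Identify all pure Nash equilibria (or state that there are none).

(A, D)

(A, C): Country 1 prefers B (2 > -1); Country 2 prefers D (5 > 2) — not an equilibrium.
(A, D): Country 1 gets 5 ≥ 4 from B, and Country 2 gets 5 ≥ 2 from C — Nash equilibrium.
(B, C): Country 2 prefers D (3 > 2) — not an equilibrium.
(B, D): Country 1 prefers A (5 > 4) — not an equilibrium.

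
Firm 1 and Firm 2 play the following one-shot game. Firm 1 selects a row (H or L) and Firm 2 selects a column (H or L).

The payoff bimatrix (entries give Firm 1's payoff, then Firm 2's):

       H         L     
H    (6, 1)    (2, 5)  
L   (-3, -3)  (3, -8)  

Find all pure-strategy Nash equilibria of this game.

(H, H): Firm 2 prefers L (5 > 1) — not an equilibrium.
(H, L): Firm 1 prefers L (3 > 2) — not an equilibrium.
(L, H): Firm 1 prefers H (6 > -3) — not an equilibrium.
(L, L): Firm 2 prefers H (-3 > -8) — not an equilibrium.

none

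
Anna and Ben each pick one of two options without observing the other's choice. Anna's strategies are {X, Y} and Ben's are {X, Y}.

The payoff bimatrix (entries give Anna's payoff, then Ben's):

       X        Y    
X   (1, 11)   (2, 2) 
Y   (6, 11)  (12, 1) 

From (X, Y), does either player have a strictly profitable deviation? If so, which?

Anna at (X, Y) earns 2; deviating to Y yields 12 — a strict improvement.
Ben earns 2; deviating to X yields 11 — a strict improvement.
Both Anna and Ben have strictly profitable deviations.

Both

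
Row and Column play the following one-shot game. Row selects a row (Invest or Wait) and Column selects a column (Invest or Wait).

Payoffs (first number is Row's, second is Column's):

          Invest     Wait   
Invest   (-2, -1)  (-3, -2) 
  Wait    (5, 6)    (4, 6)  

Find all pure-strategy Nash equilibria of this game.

(Invest, Invest): Row prefers Wait (5 > -2) — not an equilibrium.
(Invest, Wait): Row prefers Wait (4 > -3); Column prefers Invest (-1 > -2) — not an equilibrium.
(Wait, Invest): Row gets 5 ≥ -2 from Invest, and Column gets 6 ≥ 6 from Wait — Nash equilibrium.
(Wait, Wait): Row gets 4 ≥ -3 from Invest, and Column gets 6 ≥ 6 from Invest — Nash equilibrium.

(Wait, Invest) and (Wait, Wait)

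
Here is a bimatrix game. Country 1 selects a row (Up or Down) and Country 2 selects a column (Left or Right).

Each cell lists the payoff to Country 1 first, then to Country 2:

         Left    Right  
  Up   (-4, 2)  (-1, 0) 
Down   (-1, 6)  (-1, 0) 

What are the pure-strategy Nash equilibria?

(Down, Left)

(Up, Left): Country 1 prefers Down (-1 > -4) — not an equilibrium.
(Up, Right): Country 2 prefers Left (2 > 0) — not an equilibrium.
(Down, Left): Country 1 gets -1 ≥ -4 from Up, and Country 2 gets 6 ≥ 0 from Right — Nash equilibrium.
(Down, Right): Country 2 prefers Left (6 > 0) — not an equilibrium.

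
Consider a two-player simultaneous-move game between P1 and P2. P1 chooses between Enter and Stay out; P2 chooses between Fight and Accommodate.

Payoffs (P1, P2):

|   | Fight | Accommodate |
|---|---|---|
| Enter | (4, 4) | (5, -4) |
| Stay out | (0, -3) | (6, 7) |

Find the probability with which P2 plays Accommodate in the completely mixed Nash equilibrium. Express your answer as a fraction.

Let y be the probability that P2 plays Fight. In a completely mixed equilibrium, P1 must be indifferent between Enter and Stay out.
P1's expected payoff from Enter is 4y + 5(1−y); from Stay out it is 6(1−y).
Setting these equal: −y + 5 = −6y + 6, so y = 1/5.
Therefore P2 plays Accommodate with probability 1 − 1/5 = 4/5.

4/5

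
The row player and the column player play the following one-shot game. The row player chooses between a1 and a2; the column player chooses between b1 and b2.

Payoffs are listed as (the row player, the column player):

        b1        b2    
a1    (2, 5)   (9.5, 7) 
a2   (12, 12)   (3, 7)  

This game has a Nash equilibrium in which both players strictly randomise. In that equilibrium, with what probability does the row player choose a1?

5/7

Let x be the probability that the row player plays a1. In a completely mixed equilibrium, the column player must be indifferent between b1 and b2.
The column player's expected payoff from b1 is 5x + 12(1−x); from b2 it is 7x + 7(1−x).
Setting these equal: −7x + 12 = 7, so x = 5/7.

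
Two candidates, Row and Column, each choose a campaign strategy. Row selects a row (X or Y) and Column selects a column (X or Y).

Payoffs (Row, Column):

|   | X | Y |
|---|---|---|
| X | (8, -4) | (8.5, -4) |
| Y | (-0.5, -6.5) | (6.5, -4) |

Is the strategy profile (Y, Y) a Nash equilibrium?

No

At (Y, Y), Row earns 6.5; switching to X would give 8.5, so Row would deviate.
Column earns -4; switching to X would give -6.5, so Column has no profitable deviation.
Since at least one player can profitably deviate, this is not a Nash equilibrium.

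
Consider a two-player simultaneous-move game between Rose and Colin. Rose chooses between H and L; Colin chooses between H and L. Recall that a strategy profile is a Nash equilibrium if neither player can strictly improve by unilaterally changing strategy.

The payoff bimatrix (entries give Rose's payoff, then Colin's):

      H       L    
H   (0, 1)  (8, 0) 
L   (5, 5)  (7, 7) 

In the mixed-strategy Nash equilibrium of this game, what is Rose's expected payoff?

20/3

First find y, the probability Colin plays H, from Rose's indifference between H and L: 8(1−y) = 5y + 7(1−y), giving y = 1/6.
Since Rose is indifferent in equilibrium, Rose's expected payoff equals the payoff from either row against (1/6, 5/6). Using H: 8(5/6) = 20/3.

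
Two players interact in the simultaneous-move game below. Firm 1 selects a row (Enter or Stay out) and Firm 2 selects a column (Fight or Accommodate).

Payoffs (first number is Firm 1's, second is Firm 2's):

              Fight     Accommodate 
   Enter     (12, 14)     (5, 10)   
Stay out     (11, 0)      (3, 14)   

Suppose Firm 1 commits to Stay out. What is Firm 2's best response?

Against Stay out, Firm 2 earns 0 from Fight and 14 from Accommodate.
So Accommodate is the best response.

Accommodate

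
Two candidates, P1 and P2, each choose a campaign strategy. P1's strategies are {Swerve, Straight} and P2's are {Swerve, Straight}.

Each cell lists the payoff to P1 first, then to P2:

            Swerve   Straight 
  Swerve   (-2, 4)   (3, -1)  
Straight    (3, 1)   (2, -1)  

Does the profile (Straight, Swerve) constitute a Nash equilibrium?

At (Straight, Swerve), P1 earns 3; switching to Swerve would give -2, so P1 has no profitable deviation.
P2 earns 1; switching to Straight would give -1, so P2 has no profitable deviation.
Neither player can gain by a unilateral deviation, so this profile is a Nash equilibrium.

Yes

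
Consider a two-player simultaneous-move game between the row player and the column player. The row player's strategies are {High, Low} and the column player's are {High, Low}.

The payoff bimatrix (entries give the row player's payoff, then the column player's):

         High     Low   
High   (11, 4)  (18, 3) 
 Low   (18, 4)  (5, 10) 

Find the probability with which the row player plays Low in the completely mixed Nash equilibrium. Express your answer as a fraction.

1/7

Let p be the probability that the row player plays High. In a completely mixed equilibrium, the column player must be indifferent between High and Low.
The column player's expected payoff from High is 4p + 4(1−p); from Low it is 3p + 10(1−p).
Setting these equal: 4 = −7p + 10, so p = 6/7.
Therefore the row player plays Low with probability 1 − 6/7 = 1/7.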